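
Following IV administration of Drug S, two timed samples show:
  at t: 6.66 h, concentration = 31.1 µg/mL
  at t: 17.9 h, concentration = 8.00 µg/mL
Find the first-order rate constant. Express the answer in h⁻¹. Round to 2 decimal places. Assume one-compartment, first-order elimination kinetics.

0.12 h⁻¹

k = ln(C₁/C₂) / (t₂ − t₁) = ln(31.1/8.00) / (17.9 − 6.66)
  = 1.358 / 11.24 = 0.1208 h⁻¹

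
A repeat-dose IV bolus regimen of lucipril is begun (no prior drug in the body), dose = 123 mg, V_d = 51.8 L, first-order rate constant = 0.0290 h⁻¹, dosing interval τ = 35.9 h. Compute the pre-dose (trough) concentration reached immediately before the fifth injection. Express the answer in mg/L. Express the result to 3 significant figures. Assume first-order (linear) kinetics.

C₀ per dose = Dose / Vd = 123 / 51.8 = 2.375 mg/L
Fraction remaining after one interval: r = e^(−kτ) = e^(−0.02900 × 35.9) = 0.3531
Before dose 5, 4 doses have been given (aged 1τ, 2τ, 3τ, 4τ).
C_trough = C₀ × (r + r² + … + r^4) = C₀ × r(1−r^4)/(1−r)
        = 2.375 × 0.3531 × (1 − 0.01555) / (1 − 0.3531) = 1.276 mg/L

1.28 mg/L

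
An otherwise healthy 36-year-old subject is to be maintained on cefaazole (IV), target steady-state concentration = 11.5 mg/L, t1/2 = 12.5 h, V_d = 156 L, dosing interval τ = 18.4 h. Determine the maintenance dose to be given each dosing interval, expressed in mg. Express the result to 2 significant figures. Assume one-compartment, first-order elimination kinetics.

1800 mg

k = ln2 / t½ = 0.693147 / 12.5 = 0.05545 h⁻¹
CL = k × Vd = 0.05545 × 156 = 8.650 L/h
At steady state, Dose/τ = Css × CL.
Dose = Css × CL × τ = 11.5 × 8.650 × 18.4 = 1830 mg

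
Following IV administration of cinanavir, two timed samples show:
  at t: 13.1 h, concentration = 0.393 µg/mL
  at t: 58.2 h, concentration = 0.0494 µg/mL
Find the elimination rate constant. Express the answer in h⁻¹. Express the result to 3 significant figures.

0.0460 h⁻¹

k = ln(C₁/C₂) / (t₂ − t₁) = ln(0.393/0.0494) / (58.2 − 13.1)
  = 2.074 / 45.10 = 0.04599 h⁻¹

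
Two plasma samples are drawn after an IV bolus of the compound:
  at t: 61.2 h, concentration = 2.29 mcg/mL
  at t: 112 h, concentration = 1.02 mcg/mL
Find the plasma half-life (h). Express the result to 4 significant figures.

k = ln(C₁/C₂) / (t₂ − t₁) = ln(2.29/1.02) / (112 − 61.2)
  = 0.8087 / 50.80 = 0.01592 h⁻¹
t½ = ln2 / k = 0.693147 / 0.01592 = 43.54 h

43.54 h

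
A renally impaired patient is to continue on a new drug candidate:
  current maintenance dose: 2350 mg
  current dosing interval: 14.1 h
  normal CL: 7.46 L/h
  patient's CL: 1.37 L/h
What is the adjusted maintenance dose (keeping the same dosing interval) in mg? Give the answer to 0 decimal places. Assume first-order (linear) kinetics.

432 mg

To keep the same average steady-state level, dosing rate must scale with clearance.
CL ratio = 1.37 / 7.46 = 0.1836
New dose (same interval) = 2350 × 0.1836 = 431.5 mg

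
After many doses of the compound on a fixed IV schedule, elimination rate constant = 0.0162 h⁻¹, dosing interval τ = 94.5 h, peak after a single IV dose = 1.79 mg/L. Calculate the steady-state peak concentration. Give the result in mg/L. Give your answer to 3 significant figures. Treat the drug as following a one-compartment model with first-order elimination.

e^(−kτ) = e^(−0.01620 × 94.5) = 0.2163
Accumulation ratio R = 1 / (1 − e^(−kτ)) = 1 / (1 − 0.2163) = 1.276
Steady-state peak = C₀ × R = 1.79 × 1.276 = 2.284 mg/L

2.28 mg/L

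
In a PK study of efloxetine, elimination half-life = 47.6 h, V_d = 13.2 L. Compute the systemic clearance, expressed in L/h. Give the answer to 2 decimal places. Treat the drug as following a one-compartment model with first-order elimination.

0.19 L/h

k = ln2 / t½ = 0.693147 / 47.6 = 0.01456 h⁻¹
CL = k × Vd = 0.01456 × 13.2 = 0.1922 L/h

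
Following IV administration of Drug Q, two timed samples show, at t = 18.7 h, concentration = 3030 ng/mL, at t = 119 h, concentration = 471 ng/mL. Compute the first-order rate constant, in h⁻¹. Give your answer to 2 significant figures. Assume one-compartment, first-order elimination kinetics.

k = ln(C₁/C₂) / (t₂ − t₁) = ln(3030/471) / (119 − 18.7)
  = 1.861 / 100.3 = 0.01855 h⁻¹

0.019 h⁻¹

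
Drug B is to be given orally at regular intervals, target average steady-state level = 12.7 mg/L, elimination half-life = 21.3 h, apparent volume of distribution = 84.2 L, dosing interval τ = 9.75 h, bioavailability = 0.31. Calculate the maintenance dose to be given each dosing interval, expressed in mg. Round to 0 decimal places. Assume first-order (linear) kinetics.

k = ln2 / t½ = 0.693147 / 21.3 = 0.03254 h⁻¹
CL = k × Vd = 0.03254 × 84.2 = 2.740 L/h
At steady state, F × (Dose/τ) = Css × CL.
Dose = Css × CL × τ / F = 12.7 × 2.740 × 9.75 / 0.31 = 1094 mg

1094 mg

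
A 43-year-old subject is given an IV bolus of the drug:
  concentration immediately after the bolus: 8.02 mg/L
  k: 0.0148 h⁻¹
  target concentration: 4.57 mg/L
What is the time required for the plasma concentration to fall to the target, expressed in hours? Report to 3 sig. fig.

t = ln(C₀ / C) / k = ln(8.020 / 4.57) / 0.01480
  = ln(1.755) / 0.01480 = 0.5625 / 0.01480 = 38.01 h

38.0 h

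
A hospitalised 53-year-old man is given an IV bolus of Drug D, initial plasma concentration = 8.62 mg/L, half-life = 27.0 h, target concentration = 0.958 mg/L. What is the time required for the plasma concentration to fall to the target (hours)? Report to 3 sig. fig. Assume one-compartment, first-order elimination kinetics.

85.6 h

k = ln2 / t½ = 0.693147 / 27.0 = 0.02567 h⁻¹
t = ln(C₀ / C) / k = ln(8.620 / 0.958) / 0.02567
  = ln(8.998) / 0.02567 = 2.197 / 0.02567 = 85.59 h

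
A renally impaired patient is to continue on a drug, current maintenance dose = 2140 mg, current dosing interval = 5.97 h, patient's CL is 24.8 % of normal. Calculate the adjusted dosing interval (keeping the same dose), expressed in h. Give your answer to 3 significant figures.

24.1 h

To keep the same average steady-state level, dosing rate must scale with clearance.
CL ratio = 24.8 / 100 = 0.2480
New interval (same dose) = 5.97 / 0.2480 = 24.07 h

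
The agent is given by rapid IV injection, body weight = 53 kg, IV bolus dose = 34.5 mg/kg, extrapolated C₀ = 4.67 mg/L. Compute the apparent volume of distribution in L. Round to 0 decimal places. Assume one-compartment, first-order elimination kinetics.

392 L

Dose = 34.5 × 53 = 1829 mg
Vd = Dose / C₀ = 1829 / 4.67 = 391.6 L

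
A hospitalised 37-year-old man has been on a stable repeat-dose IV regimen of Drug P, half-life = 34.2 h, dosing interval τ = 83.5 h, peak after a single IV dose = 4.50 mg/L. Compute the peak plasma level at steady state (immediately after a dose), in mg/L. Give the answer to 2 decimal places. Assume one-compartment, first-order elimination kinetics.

5.52 mg/L

k = ln2 / t½ = 0.693147 / 34.2 = 0.02027 h⁻¹
e^(−kτ) = e^(−0.02027 × 83.5) = 0.1841
Accumulation ratio R = 1 / (1 − e^(−kτ)) = 1 / (1 − 0.1841) = 1.226
Steady-state peak = C₀ × R = 4.50 × 1.226 = 5.517 mg/L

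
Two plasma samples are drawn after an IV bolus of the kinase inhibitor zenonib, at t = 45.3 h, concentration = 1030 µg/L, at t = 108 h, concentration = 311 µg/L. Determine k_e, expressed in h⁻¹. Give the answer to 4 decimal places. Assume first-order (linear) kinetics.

k = ln(C₁/C₂) / (t₂ − t₁) = ln(1030/311) / (108 − 45.3)
  = 1.198 / 62.70 = 0.01911 h⁻¹

0.0191 h⁻¹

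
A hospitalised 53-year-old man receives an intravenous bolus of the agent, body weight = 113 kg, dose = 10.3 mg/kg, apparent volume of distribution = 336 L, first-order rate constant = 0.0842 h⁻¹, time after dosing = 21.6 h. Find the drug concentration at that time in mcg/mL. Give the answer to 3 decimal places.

0.562 mcg/mL

Total dose = 10.3 × 113 = 1164 mg
C₀ = Dose / Vd = 1164 / 336 = 3.464 mg/L
C = C₀ · e^(−k·t) = 3.464 × e^(−0.08420 × 21.6)
  = 3.464 × 0.1622 = 0.5619 mg/L
(0.5619 mg/L = 0.5619 mcg/mL)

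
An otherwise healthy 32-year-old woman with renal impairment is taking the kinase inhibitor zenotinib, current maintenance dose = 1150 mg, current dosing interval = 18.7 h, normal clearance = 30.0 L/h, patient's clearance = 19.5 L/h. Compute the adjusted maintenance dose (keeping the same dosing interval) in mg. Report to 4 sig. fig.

To keep the same average steady-state level, dosing rate must scale with clearance.
CL ratio = 19.5 / 30.0 = 0.6500
New dose (same interval) = 1150 × 0.6500 = 747.5 mg

747.5 mg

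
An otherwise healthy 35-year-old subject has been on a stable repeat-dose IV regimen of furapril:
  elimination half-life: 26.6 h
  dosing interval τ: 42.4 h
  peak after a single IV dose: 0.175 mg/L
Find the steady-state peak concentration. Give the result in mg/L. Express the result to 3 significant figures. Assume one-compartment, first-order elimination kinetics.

0.262 mg/L

k = ln2 / t½ = 0.693147 / 26.6 = 0.02606 h⁻¹
e^(−kτ) = e^(−0.02606 × 42.4) = 0.3312
Accumulation ratio R = 1 / (1 − e^(−kτ)) = 1 / (1 − 0.3312) = 1.495
Steady-state peak = C₀ × R = 0.175 × 1.495 = 0.2616 mg/L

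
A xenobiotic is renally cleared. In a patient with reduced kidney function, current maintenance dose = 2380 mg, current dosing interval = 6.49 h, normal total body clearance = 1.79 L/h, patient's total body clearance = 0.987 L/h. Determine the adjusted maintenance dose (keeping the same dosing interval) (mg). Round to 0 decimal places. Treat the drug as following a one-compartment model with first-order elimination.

1312 mg

To keep the same average steady-state level, dosing rate must scale with clearance.
CL ratio = 0.987 / 1.79 = 0.5514
New dose (same interval) = 2380 × 0.5514 = 1312 mg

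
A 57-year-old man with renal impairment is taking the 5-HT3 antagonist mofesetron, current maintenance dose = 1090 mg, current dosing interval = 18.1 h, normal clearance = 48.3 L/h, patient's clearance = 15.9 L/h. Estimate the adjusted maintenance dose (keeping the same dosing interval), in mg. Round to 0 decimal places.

To keep the same average steady-state level, dosing rate must scale with clearance.
CL ratio = 15.9 / 48.3 = 0.3292
New dose (same interval) = 1090 × 0.3292 = 358.8 mg

359 mg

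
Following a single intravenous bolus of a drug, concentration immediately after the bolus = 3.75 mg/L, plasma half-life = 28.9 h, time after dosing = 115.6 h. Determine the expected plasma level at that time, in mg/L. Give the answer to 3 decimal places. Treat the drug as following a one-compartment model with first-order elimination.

k = ln2 / t½ = 0.693147 / 28.9 = 0.02398 h⁻¹
t / t½ = 115.6 / 28.9 = 4 half-lives
C = C₀ × (1/2)^4 = 3.750 × 0.06250 = 0.2344 mg/L

0.234 mg/L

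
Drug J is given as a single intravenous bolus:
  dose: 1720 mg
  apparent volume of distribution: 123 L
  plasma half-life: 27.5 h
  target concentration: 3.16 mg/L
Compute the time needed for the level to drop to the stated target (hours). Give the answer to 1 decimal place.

C₀ = Dose / Vd = 1720 / 123 = 13.98 mg/L
k = ln2 / t½ = 0.693147 / 27.5 = 0.02521 h⁻¹
t = ln(C₀ / C) / k = ln(13.98 / 3.16) / 0.02521
  = ln(4.424) / 0.02521 = 1.487 / 0.02521 = 58.98 h

59.0 h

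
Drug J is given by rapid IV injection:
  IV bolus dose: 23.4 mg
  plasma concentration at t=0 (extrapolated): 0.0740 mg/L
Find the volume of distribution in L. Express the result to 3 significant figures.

316 L

Vd = Dose / C₀ = 23.40 / 0.0740 = 316.2 L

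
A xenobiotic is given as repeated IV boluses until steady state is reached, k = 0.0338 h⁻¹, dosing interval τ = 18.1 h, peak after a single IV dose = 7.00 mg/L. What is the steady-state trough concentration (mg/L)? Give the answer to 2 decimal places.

8.30 mg/L

e^(−kτ) = e^(−0.03380 × 18.1) = 0.5424
Accumulation ratio R = 1 / (1 − e^(−kτ)) = 1 / (1 − 0.5424) = 2.185
Steady-state trough = C₀ × R × e^(−kτ) = 7.00 × 2.185 × 0.5424 = 8.296 mg/L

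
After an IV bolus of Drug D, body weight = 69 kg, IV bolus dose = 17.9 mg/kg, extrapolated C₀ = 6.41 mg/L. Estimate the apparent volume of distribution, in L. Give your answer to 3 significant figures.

Dose = 17.9 × 69 = 1235 mg
Vd = Dose / C₀ = 1235 / 6.41 = 192.7 L

193 L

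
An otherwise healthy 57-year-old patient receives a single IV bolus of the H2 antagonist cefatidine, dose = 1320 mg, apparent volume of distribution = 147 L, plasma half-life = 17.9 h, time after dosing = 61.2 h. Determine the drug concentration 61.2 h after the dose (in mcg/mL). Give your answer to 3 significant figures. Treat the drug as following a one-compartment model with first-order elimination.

C₀ = Dose / Vd = 1320 / 147 = 8.980 mg/L
k = ln2 / t½ = 0.693147 / 17.9 = 0.03872 h⁻¹
C = C₀ · e^(−k·t) = 8.980 × e^(−0.03872 × 61.2)
  = 8.980 × 0.09351 = 0.8397 mg/L
(0.8397 mg/L = 0.8397 mcg/mL)

0.840 mcg/mL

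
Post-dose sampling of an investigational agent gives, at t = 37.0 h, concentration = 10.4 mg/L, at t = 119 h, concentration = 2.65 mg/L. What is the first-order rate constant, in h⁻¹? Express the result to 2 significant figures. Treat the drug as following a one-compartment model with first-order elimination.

0.017 h⁻¹

k = ln(C₁/C₂) / (t₂ − t₁) = ln(10.4/2.65) / (119 − 37.0)
  = 1.367 / 82.00 = 0.01667 h⁻¹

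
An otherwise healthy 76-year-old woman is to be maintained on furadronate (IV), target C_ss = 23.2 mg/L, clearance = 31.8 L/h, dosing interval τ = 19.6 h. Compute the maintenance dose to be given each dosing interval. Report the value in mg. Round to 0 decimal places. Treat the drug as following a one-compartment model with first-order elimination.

At steady state, Dose/τ = Css × CL.
Dose = Css × CL × τ = 23.2 × 31.80 × 19.6 = 14460 mg

14460 mg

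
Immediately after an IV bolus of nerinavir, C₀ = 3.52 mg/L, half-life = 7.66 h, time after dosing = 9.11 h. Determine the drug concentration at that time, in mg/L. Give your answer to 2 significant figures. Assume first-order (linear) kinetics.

k = ln2 / t½ = 0.693147 / 7.66 = 0.09049 h⁻¹
C = C₀ · e^(−k·t) = 3.520 × e^(−0.09049 × 9.11)
  = 3.520 × 0.4385 = 1.544 mg/L

1.5 mg/L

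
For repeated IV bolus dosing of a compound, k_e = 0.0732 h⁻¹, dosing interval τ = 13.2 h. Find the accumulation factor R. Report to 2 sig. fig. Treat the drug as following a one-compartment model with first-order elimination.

e^(−kτ) = e^(−0.07320 × 13.2) = 0.3805
Accumulation ratio R = 1 / (1 − e^(−kτ)) = 1 / (1 − 0.3805) = 1.614

1.6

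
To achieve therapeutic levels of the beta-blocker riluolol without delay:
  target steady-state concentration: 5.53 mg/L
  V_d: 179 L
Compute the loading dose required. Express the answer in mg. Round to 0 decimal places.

LD = Css × Vd = 5.53 × 179 = 989.9 mg

990 mg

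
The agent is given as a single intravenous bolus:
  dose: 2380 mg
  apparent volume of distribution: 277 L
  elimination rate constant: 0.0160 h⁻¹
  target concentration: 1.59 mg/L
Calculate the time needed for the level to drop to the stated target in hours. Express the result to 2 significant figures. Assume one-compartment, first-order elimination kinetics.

C₀ = Dose / Vd = 2380 / 277 = 8.592 mg/L
t = ln(C₀ / C) / k = ln(8.592 / 1.59) / 0.01600
  = ln(5.404) / 0.01600 = 1.687 / 0.01600 = 105.4 h

110 h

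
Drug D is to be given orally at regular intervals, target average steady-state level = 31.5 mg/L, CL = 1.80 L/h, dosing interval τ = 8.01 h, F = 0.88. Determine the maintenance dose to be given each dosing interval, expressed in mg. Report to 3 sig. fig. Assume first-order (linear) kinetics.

516 mg

At steady state, F × (Dose/τ) = Css × CL.
Dose = Css × CL × τ / F = 31.5 × 1.800 × 8.01 / 0.88 = 516.1 mg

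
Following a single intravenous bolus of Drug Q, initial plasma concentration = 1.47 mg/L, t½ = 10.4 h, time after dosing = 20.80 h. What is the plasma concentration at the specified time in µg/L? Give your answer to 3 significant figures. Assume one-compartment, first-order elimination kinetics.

368 µg/L

k = ln2 / t½ = 0.693147 / 10.4 = 0.06665 h⁻¹
t / t½ = 20.80 / 10.4 = 2 half-lives
C = C₀ × (1/2)^2 = 1.470 × 0.2500 = 0.3675 mg/L
Convert: 0.3675 mg/L × 1000 = 367.5 µg/L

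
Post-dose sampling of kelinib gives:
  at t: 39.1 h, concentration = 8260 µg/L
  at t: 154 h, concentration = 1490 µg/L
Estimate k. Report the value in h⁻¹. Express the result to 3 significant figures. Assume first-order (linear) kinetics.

0.0149 h⁻¹

k = ln(C₁/C₂) / (t₂ − t₁) = ln(8260/1490) / (154 − 39.1)
  = 1.713 / 114.9 = 0.01491 h⁻¹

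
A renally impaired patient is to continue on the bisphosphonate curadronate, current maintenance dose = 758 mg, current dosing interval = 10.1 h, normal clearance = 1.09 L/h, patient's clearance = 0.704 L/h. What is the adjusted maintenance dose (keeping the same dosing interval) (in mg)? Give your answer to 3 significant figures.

To keep the same average steady-state level, dosing rate must scale with clearance.
CL ratio = 0.704 / 1.09 = 0.6459
New dose (same interval) = 758 × 0.6459 = 489.6 mg

490 mg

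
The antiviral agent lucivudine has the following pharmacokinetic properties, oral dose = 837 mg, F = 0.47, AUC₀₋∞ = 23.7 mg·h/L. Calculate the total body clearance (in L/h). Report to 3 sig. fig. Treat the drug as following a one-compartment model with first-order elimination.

16.6 L/h

CL = F·Dose / AUC = 0.47 × 837 / 23.7 = 16.60 L/h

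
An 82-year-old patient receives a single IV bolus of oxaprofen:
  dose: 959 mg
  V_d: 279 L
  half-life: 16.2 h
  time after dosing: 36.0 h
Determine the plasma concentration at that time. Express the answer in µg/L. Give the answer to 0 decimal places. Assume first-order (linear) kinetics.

C₀ = Dose / Vd = 959.0 / 279 = 3.437 mg/L
k = ln2 / t½ = 0.693147 / 16.2 = 0.04279 h⁻¹
C = C₀ · e^(−k·t) = 3.437 × e^(−0.04279 × 36.0)
  = 3.437 × 0.2143 = 0.7365 mg/L
Convert: 0.7365 mg/L × 1000 = 736.5 µg/L

737 µg/L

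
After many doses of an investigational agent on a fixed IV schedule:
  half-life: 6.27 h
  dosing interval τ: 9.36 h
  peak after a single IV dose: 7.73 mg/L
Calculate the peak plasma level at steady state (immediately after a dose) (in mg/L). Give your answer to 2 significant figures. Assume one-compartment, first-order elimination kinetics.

k = ln2 / t½ = 0.693147 / 6.27 = 0.1105 h⁻¹
e^(−kτ) = e^(−0.1105 × 9.36) = 0.3555
Accumulation ratio R = 1 / (1 − e^(−kτ)) = 1 / (1 − 0.3555) = 1.552
Steady-state peak = C₀ × R = 7.73 × 1.552 = 12.00 mg/L

12 mg/L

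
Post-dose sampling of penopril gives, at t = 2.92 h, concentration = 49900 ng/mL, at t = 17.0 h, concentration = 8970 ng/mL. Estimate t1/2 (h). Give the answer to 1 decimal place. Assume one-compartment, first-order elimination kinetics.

5.7 h

k = ln(C₁/C₂) / (t₂ − t₁) = ln(49900/8970) / (17.0 − 2.92)
  = 1.716 / 14.08 = 0.1219 h⁻¹
t½ = ln2 / k = 0.693147 / 0.1219 = 5.686 h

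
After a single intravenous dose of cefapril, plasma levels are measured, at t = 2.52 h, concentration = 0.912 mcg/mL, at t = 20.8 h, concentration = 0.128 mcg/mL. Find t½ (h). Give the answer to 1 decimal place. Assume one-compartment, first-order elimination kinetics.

k = ln(C₁/C₂) / (t₂ − t₁) = ln(0.912/0.128) / (20.8 − 2.52)
  = 1.964 / 18.28 = 0.1074 h⁻¹
t½ = ln2 / k = 0.693147 / 0.1074 = 6.454 h

6.5 h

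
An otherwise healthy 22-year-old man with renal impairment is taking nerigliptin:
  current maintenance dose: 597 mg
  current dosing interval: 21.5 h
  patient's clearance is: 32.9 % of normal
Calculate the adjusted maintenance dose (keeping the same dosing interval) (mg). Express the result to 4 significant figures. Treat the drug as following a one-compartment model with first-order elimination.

To keep the same average steady-state level, dosing rate must scale with clearance.
CL ratio = 32.9 / 100 = 0.3290
New dose (same interval) = 597 × 0.3290 = 196.4 mg

196.4 mg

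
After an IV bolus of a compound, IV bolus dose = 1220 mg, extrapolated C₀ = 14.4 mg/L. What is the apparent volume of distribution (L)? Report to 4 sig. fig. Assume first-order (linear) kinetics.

84.72 L

Vd = Dose / C₀ = 1220 / 14.4 = 84.72 L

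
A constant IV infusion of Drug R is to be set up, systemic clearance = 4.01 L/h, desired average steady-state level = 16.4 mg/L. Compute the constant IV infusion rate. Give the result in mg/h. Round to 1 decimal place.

At steady state, infusion rate R₀ = Css × CL = 16.4 × 4.010 = 65.76 mg/h

65.8 mg/h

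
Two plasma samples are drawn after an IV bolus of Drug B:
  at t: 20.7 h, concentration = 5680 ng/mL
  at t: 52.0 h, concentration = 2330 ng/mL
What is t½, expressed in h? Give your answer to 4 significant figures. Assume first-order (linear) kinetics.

k = ln(C₁/C₂) / (t₂ − t₁) = ln(5680/2330) / (52.0 − 20.7)
  = 0.8911 / 31.30 = 0.02847 h⁻¹
t½ = ln2 / k = 0.693147 / 0.02847 = 24.35 h

24.35 h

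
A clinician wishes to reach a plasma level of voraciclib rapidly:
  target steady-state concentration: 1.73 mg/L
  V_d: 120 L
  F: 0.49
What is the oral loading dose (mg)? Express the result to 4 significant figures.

LD = Css × Vd / F = 1.73 × 120 / 0.49 = 423.7 mg

423.7 mg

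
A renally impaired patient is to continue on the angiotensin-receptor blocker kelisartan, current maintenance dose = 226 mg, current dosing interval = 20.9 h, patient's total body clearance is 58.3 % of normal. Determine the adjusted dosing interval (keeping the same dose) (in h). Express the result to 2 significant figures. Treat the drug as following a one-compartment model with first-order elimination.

To keep the same average steady-state level, dosing rate must scale with clearance.
CL ratio = 58.3 / 100 = 0.5830
New interval (same dose) = 20.9 / 0.5830 = 35.85 h

36 h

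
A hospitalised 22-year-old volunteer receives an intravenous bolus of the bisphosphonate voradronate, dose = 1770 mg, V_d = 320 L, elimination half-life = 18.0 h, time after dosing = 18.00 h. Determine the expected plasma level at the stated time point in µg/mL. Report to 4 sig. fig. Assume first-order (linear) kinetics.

C₀ = Dose / Vd = 1770 / 320 = 5.531 mg/L
k = ln2 / t½ = 0.693147 / 18.0 = 0.03851 h⁻¹
t / t½ = 18.00 / 18.0 = 1 half-lives
C = C₀ × (1/2)^1 = 5.531 × 0.5000 = 2.766 mg/L
(2.766 mg/L = 2.766 µg/mL)

2.766 µg/mL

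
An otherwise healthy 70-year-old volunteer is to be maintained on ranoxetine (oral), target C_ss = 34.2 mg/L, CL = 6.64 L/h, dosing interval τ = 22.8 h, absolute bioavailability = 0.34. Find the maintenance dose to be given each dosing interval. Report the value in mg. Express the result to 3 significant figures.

15200 mg

At steady state, F × (Dose/τ) = Css × CL.
Dose = Css × CL × τ / F = 34.2 × 6.640 × 22.8 / 0.34 = 15230 mg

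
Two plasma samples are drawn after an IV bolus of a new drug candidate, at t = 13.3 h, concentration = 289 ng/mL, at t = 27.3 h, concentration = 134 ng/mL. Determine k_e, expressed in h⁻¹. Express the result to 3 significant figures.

0.0549 h⁻¹

k = ln(C₁/C₂) / (t₂ − t₁) = ln(289/134) / (27.3 − 13.3)
  = 0.7686 / 14.00 = 0.05490 h⁻¹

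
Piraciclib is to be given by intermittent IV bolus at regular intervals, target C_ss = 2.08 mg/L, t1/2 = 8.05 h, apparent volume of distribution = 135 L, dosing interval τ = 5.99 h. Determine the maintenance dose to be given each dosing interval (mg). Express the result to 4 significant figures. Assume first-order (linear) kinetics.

144.8 mg

k = ln2 / t½ = 0.693147 / 8.05 = 0.08611 h⁻¹
CL = k × Vd = 0.08611 × 135 = 11.62 L/h
At steady state, Dose/τ = Css × CL.
Dose = Css × CL × τ = 2.08 × 11.62 × 5.99 = 144.8 mg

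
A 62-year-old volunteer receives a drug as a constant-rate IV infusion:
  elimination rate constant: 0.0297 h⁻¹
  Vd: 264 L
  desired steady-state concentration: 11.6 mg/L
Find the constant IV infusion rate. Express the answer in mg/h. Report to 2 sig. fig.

91 mg/h

CL = k × Vd = 0.02970 × 264 = 7.841 L/h
At steady state, infusion rate R₀ = Css × CL = 11.6 × 7.841 = 90.96 mg/h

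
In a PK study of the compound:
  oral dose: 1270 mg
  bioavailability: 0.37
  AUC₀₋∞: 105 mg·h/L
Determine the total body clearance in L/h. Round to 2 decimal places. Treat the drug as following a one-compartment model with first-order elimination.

4.48 L/h

CL = F·Dose / AUC = 0.37 × 1270 / 105 = 4.475 L/h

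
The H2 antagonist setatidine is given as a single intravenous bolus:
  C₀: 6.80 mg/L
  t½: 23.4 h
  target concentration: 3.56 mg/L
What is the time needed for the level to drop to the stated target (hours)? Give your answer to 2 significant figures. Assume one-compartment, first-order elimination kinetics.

k = ln2 / t½ = 0.693147 / 23.4 = 0.02962 h⁻¹
t = ln(C₀ / C) / k = ln(6.800 / 3.56) / 0.02962
  = ln(1.910) / 0.02962 = 0.6471 / 0.02962 = 21.85 h

22 h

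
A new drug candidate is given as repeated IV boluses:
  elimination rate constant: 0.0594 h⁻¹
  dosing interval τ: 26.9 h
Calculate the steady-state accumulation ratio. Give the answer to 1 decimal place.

1.3

e^(−kτ) = e^(−0.05940 × 26.9) = 0.2023
Accumulation ratio R = 1 / (1 − e^(−kτ)) = 1 / (1 − 0.2023) = 1.254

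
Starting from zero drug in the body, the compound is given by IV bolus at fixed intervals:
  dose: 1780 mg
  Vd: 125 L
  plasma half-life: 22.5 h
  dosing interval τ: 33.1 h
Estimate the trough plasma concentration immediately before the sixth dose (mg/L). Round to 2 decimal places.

7.99 mg/L

C₀ per dose = Dose / Vd = 1780 / 125 = 14.24 mg/L
k = ln2 / t½ = 0.693147 / 22.5 = 0.03081 h⁻¹
Fraction remaining after one interval: r = e^(−kτ) = e^(−0.03081 × 33.1) = 0.3607
Before dose 6, 5 doses have been given (aged 1τ, 2τ, 3τ, 4τ, 5τ).
C_trough = C₀ × (r + r² + … + r^5) = C₀ × r(1−r^5)/(1−r)
        = 14.24 × 0.3607 × (1 − 0.006106) / (1 − 0.3607) = 7.985 mg/L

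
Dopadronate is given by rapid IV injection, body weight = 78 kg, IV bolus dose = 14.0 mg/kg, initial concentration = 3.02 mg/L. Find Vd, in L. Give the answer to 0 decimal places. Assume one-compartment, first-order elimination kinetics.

362 L

Dose = 14.0 × 78 = 1092 mg
Vd = Dose / C₀ = 1092 / 3.02 = 361.6 L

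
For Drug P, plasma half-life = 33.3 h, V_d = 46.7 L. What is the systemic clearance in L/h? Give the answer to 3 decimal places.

0.972 L/h

k = ln2 / t½ = 0.693147 / 33.3 = 0.02082 h⁻¹
CL = k × Vd = 0.02082 × 46.7 = 0.9723 L/h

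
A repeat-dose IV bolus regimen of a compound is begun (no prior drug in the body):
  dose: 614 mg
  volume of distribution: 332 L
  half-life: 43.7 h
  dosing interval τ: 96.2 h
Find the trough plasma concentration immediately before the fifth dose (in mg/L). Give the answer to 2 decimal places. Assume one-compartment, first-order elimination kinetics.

C₀ per dose = Dose / Vd = 614 / 332 = 1.849 mg/L
k = ln2 / t½ = 0.693147 / 43.7 = 0.01586 h⁻¹
Fraction remaining after one interval: r = e^(−kτ) = e^(−0.01586 × 96.2) = 0.2175
Before dose 5, 4 doses have been given (aged 1τ, 2τ, 3τ, 4τ).
C_trough = C₀ × (r + r² + … + r^4) = C₀ × r(1−r^4)/(1−r)
        = 1.849 × 0.2175 × (1 − 0.002238) / (1 − 0.2175) = 0.5128 mg/L

0.51 mg/L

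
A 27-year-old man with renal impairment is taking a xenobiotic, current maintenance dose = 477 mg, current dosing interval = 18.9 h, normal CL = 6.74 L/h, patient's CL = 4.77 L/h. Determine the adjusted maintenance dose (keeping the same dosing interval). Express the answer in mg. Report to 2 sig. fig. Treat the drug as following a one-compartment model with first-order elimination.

To keep the same average steady-state level, dosing rate must scale with clearance.
CL ratio = 4.77 / 6.74 = 0.7077
New dose (same interval) = 477 × 0.7077 = 337.6 mg

340 mg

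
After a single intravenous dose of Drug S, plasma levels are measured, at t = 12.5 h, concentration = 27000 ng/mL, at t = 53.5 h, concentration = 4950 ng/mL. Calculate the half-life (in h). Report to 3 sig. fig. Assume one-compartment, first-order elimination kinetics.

16.8 h

k = ln(C₁/C₂) / (t₂ − t₁) = ln(27000/4950) / (53.5 − 12.5)
  = 1.696 / 41.00 = 0.04137 h⁻¹
t½ = ln2 / k = 0.693147 / 0.04137 = 16.75 h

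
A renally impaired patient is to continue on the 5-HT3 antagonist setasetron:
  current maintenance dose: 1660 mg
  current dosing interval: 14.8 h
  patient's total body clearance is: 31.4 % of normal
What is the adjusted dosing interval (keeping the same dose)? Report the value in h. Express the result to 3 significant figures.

47.1 h

To keep the same average steady-state level, dosing rate must scale with clearance.
CL ratio = 31.4 / 100 = 0.3140
New interval (same dose) = 14.8 / 0.3140 = 47.13 h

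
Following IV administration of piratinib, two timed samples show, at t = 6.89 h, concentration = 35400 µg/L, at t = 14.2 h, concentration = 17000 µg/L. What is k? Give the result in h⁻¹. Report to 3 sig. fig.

0.100 h⁻¹

k = ln(C₁/C₂) / (t₂ − t₁) = ln(35400/17000) / (14.2 − 6.89)
  = 0.7335 / 7.310 = 0.1003 h⁻¹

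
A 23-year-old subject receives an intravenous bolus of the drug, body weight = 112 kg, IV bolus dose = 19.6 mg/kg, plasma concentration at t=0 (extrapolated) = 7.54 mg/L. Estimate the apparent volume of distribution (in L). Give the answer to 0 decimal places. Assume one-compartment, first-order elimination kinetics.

291 L

Dose = 19.6 × 112 = 2195 mg
Vd = Dose / C₀ = 2195 / 7.54 = 291.1 L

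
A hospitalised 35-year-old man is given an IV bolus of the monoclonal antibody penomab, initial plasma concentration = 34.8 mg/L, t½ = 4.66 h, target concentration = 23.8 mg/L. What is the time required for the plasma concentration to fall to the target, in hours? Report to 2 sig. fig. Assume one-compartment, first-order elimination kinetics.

2.6 h

k = ln2 / t½ = 0.693147 / 4.66 = 0.1487 h⁻¹
t = ln(C₀ / C) / k = ln(34.80 / 23.8) / 0.1487
  = ln(1.462) / 0.1487 = 0.3798 / 0.1487 = 2.554 h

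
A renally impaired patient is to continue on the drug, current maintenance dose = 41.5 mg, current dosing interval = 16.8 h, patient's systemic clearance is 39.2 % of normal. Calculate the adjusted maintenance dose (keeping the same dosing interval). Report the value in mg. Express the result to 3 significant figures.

16.3 mg

To keep the same average steady-state level, dosing rate must scale with clearance.
CL ratio = 39.2 / 100 = 0.3920
New dose (same interval) = 41.5 × 0.3920 = 16.27 mg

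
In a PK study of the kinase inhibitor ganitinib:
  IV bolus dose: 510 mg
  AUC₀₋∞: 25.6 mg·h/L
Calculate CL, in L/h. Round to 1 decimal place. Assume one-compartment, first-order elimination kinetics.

CL = Dose / AUC = 510 / 25.6 = 19.92 L/h

19.9 L/h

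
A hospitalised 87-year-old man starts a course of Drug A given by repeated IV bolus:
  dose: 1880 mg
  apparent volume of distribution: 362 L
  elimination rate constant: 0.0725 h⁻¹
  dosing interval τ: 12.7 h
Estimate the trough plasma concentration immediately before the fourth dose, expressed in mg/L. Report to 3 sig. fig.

C₀ per dose = Dose / Vd = 1880 / 362 = 5.193 mg/L
Fraction remaining after one interval: r = e^(−kτ) = e^(−0.07250 × 12.7) = 0.3982
Before dose 4, 3 doses have been given (aged 1τ, 2τ, 3τ).
C_trough = C₀ × (r + r² + … + r^3) = C₀ × r(1−r^3)/(1−r)
        = 5.193 × 0.3982 × (1 − 0.06314) / (1 − 0.3982) = 3.219 mg/L

3.22 mg/L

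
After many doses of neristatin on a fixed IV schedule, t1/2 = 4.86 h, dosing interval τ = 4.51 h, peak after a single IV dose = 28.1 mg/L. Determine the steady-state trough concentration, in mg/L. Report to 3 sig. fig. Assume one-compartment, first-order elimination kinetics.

k = ln2 / t½ = 0.693147 / 4.86 = 0.1426 h⁻¹
e^(−kτ) = e^(−0.1426 × 4.51) = 0.5256
Accumulation ratio R = 1 / (1 − e^(−kτ)) = 1 / (1 − 0.5256) = 2.108
Steady-state trough = C₀ × R × e^(−kτ) = 28.1 × 2.108 × 0.5256 = 31.13 mg/L

31.1 mg/L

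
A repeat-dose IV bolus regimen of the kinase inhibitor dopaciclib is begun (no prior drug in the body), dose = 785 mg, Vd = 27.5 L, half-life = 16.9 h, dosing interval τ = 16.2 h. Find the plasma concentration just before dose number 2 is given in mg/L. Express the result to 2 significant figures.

15 mg/L

C₀ per dose = Dose / Vd = 785 / 27.5 = 28.55 mg/L
k = ln2 / t½ = 0.693147 / 16.9 = 0.04101 h⁻¹
Fraction remaining after one interval: r = e^(−kτ) = e^(−0.04101 × 16.2) = 0.5146
Before dose 2, 1 dose has been given (aged 1τ).
C_trough = C₀ × r = 28.55 × 0.5146 = 14.69 mg/L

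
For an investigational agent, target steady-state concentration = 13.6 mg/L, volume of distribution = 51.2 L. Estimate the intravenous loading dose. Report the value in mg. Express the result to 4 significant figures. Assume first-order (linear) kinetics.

696.3 mg

LD = Css × Vd = 13.6 × 51.2 = 696.3 mg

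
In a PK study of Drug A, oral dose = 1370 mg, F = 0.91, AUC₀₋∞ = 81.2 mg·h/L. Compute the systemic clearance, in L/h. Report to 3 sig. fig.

CL = F·Dose / AUC = 0.91 × 1370 / 81.2 = 15.35 L/h

15.4 L/h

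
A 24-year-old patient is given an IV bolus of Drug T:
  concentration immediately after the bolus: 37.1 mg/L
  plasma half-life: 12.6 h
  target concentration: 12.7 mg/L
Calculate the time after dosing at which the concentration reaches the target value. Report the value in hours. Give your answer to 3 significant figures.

k = ln2 / t½ = 0.693147 / 12.6 = 0.05501 h⁻¹
t = ln(C₀ / C) / k = ln(37.10 / 12.7) / 0.05501
  = ln(2.921) / 0.05501 = 1.072 / 0.05501 = 19.49 h

19.5 h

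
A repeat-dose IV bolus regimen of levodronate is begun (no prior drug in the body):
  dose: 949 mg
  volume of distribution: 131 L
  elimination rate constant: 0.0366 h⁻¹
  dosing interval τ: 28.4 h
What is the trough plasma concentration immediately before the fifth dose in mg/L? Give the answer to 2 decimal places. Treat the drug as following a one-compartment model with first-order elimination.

3.90 mg/L

C₀ per dose = Dose / Vd = 949 / 131 = 7.244 mg/L
Fraction remaining after one interval: r = e^(−kτ) = e^(−0.03660 × 28.4) = 0.3537
Before dose 5, 4 doses have been given (aged 1τ, 2τ, 3τ, 4τ).
C_trough = C₀ × (r + r² + … + r^4) = C₀ × r(1−r^4)/(1−r)
        = 7.244 × 0.3537 × (1 − 0.01565) / (1 − 0.3537) = 3.902 mg/L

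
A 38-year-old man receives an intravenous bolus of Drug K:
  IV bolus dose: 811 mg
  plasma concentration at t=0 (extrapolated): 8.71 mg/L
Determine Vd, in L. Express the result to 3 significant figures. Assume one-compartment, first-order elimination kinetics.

93.1 L

Vd = Dose / C₀ = 811.0 / 8.71 = 93.11 L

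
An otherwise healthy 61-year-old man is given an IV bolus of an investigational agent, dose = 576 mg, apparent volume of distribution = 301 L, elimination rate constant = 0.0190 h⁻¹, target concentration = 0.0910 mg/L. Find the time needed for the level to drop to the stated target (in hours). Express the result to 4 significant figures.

C₀ = Dose / Vd = 576.0 / 301 = 1.914 mg/L
t = ln(C₀ / C) / k = ln(1.914 / 0.0910) / 0.01900
  = ln(21.03) / 0.01900 = 3.046 / 0.01900 = 160.3 h

160.3 h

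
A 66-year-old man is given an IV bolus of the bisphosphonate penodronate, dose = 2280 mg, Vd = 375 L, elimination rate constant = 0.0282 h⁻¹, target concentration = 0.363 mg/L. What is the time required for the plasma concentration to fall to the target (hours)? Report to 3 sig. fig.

C₀ = Dose / Vd = 2280 / 375 = 6.080 mg/L
t = ln(C₀ / C) / k = ln(6.080 / 0.363) / 0.02820
  = ln(16.75) / 0.02820 = 2.818 / 0.02820 = 99.93 h

99.9 h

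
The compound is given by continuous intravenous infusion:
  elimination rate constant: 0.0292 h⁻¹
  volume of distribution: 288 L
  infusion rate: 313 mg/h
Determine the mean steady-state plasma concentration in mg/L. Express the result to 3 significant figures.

CL = k × Vd = 0.02920 × 288 = 8.410 L/h
At steady state Css = R₀ / CL = 313 / 8.410 = 37.22 mg/L

37.2 mg/L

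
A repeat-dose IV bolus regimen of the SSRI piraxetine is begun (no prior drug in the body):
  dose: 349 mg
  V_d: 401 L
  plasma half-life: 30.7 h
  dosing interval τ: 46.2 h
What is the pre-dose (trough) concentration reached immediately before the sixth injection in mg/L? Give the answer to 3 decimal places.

C₀ per dose = Dose / Vd = 349 / 401 = 0.8703 mg/L
k = ln2 / t½ = 0.693147 / 30.7 = 0.02258 h⁻¹
Fraction remaining after one interval: r = e^(−kτ) = e^(−0.02258 × 46.2) = 0.3523
Before dose 6, 5 doses have been given (aged 1τ, 2τ, 3τ, 4τ, 5τ).
C_trough = C₀ × (r + r² + … + r^5) = C₀ × r(1−r^5)/(1−r)
        = 0.8703 × 0.3523 × (1 − 0.005427) / (1 − 0.3523) = 0.4708 mg/L

0.471 mg/L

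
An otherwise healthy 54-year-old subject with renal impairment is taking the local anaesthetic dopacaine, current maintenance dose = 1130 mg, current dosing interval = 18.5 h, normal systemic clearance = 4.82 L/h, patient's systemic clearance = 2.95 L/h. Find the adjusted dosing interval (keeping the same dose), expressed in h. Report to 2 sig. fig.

To keep the same average steady-state level, dosing rate must scale with clearance.
CL ratio = 2.95 / 4.82 = 0.6120
New interval (same dose) = 18.5 / 0.6120 = 30.23 h

30 h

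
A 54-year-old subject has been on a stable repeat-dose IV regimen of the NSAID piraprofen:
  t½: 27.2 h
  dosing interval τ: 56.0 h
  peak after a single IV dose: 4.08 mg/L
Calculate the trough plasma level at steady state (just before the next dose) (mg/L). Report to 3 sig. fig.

k = ln2 / t½ = 0.693147 / 27.2 = 0.02548 h⁻¹
e^(−kτ) = e^(−0.02548 × 56.0) = 0.2401
Accumulation ratio R = 1 / (1 − e^(−kτ)) = 1 / (1 − 0.2401) = 1.316
Steady-state trough = C₀ × R × e^(−kτ) = 4.08 × 1.316 × 0.2401 = 1.289 mg/L

1.29 mg/L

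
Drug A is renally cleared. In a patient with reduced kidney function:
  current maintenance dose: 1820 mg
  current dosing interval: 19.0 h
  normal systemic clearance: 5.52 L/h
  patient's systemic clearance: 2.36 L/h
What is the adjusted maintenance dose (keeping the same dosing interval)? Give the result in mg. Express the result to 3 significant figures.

778 mg

To keep the same average steady-state level, dosing rate must scale with clearance.
CL ratio = 2.36 / 5.52 = 0.4275
New dose (same interval) = 1820 × 0.4275 = 778.1 mg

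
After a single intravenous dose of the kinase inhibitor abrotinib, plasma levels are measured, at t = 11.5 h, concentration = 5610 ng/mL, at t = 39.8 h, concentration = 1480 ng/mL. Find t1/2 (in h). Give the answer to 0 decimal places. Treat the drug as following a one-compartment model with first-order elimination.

k = ln(C₁/C₂) / (t₂ − t₁) = ln(5610/1480) / (39.8 − 11.5)
  = 1.333 / 28.30 = 0.04710 h⁻¹
t½ = ln2 / k = 0.693147 / 0.04710 = 14.72 h

15 h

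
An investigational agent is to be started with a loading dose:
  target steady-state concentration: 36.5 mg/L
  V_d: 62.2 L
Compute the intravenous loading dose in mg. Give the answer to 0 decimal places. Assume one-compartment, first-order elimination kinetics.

2270 mg

LD = Css × Vd = 36.5 × 62.2 = 2270 mg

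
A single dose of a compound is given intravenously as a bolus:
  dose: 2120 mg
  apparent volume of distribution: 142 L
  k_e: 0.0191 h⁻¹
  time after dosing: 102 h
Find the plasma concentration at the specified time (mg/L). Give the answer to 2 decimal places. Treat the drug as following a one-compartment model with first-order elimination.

2.13 mg/L

C₀ = Dose / Vd = 2120 / 142 = 14.93 mg/L
C = C₀ · e^(−k·t) = 14.93 × e^(−0.01910 × 102)
  = 14.93 × 0.1425 = 2.128 mg/L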